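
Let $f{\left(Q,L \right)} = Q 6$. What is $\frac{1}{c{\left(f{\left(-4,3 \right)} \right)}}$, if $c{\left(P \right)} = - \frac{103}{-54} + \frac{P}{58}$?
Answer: $\frac{1566}{2339} \approx 0.66952$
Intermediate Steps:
$f{\left(Q,L \right)} = 6 Q$
$c{\left(P \right)} = \frac{103}{54} + \frac{P}{58}$ ($c{\left(P \right)} = \left(-103\right) \left(- \frac{1}{54}\right) + P \frac{1}{58} = \frac{103}{54} + \frac{P}{58}$)
$\frac{1}{c{\left(f{\left(-4,3 \right)} \right)}} = \frac{1}{\frac{103}{54} + \frac{6 \left(-4\right)}{58}} = \frac{1}{\frac{103}{54} + \frac{1}{58} \left(-24\right)} = \frac{1}{\frac{103}{54} - \frac{12}{29}} = \frac{1}{\frac{2339}{1566}} = \frac{1566}{2339}$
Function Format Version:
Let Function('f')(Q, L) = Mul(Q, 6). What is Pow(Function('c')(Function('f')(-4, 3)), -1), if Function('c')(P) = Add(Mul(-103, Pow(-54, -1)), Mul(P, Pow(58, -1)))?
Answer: Rational(1566, 2339) ≈ 0.66952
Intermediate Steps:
Function('f')(Q, L) = Mul(6, Q)
Function('c')(P) = Add(Rational(103, 54), Mul(Rational(1, 58), P)) (Function('c')(P) = Add(Mul(-103, Rational(-1, 54)), Mul(P, Rational(1, 58))) = Add(Rational(103, 54), Mul(Rational(1, 58), P)))
Pow(Function('c')(Function('f')(-4, 3)), -1) = Pow(Add(Rational(103, 54), Mul(Rational(1, 58), Mul(6, -4))), -1) = Pow(Add(Rational(103, 54), Mul(Rational(1, 58), -24)), -1) = Pow(Add(Rational(103, 54), Rational(-12, 29)), -1) = Pow(Rational(2339, 1566), -1) = Rational(1566, 2339)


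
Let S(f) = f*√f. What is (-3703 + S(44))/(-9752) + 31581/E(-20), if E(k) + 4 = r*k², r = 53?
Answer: 4200725/2246776 - 11*√11/1219 ≈ 1.8397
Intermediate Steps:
S(f) = f^(3/2)
E(k) = -4 + 53*k²
(-3703 + S(44))/(-9752) + 31581/E(-20) = (-3703 + 44^(3/2))/(-9752) + 31581/(-4 + 53*(-20)²) = (-3703 + 88*√11)*(-1/9752) + 31581/(-4 + 53*400) = (161/424 - 11*√11/1219) + 31581/(-4 + 21200) = (161/424 - 11*√11/1219) + 31581/21196 = 4200725/2246776 - 11*√11/1219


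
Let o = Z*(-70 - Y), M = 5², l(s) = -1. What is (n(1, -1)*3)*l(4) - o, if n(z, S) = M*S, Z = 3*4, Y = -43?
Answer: 399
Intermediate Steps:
Z = 12
M = 25
n(z, S) = 25*S
o = -324 (o = 12*(-70 - 1*(-43)) = 12*(-70 + 43) = 12*(-27) = -324)
(n(1, -1)*3)*l(4) - o = ((25*(-1))*3)*(-1) - 1*(-324) = -25*3*(-1) + 324 = -75*(-1) + 324 = 75 + 324 = 399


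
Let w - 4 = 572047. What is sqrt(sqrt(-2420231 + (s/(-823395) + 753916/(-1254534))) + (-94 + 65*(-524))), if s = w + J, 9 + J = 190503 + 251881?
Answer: sqrt(-1012326011451385542264929850 + 172162837155*I*sqrt(71735804022110218267686812295))/172162837155 ≈ 4.2079 + 184.86*I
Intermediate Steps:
w = 572051 (w = 4 + 572047 = 572051)
J = 442375 (J = -9 + (190503 + 251881) = -9 + 442384 = 442375)
s = 1014426 (s = 572051 + 442375 = 1014426)
sqrt(sqrt(-2420231 + (s/(-823395) + 753916/(-1254534))) + (-94 + 65*(-524))) = sqrt(sqrt(-2420231 + (1014426/(-823395) + 753916/(-1254534))) + (-94 + 65*(-524))) = sqrt(sqrt(-2420231 + (1014426*(-1/823395) + 753916*(-1/1254534))) + (-94 - 34060)) = sqrt(sqrt(-2420231 + (-338142/274465 - 376958/627267)) - 34154) = sqrt(sqrt(-2420231 - 315567095384/172162837155) - 34154) = sqrt(sqrt(-416674151097578189/172162837155) - 34154) = sqrt(I*sqrt(71735804022110218267686812295)/172162837155 - 34154) = sqrt(-34154 + I*sqrt(71735804022110218267686812295)/172162837155)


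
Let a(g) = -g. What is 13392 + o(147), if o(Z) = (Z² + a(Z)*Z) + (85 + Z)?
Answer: 13624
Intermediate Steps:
o(Z) = 85 + Z (o(Z) = (Z² + (-Z)*Z) + (85 + Z) = (Z² - Z²) + (85 + Z) = 0 + (85 + Z) = 85 + Z)
13392 + o(147) = 13392 + (85 + 147) = 13392 + 232 = 13624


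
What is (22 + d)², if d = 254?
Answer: 76176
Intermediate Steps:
(22 + d)² = (22 + 254)² = 276² = 76176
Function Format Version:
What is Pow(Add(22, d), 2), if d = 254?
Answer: 76176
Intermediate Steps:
Pow(Add(22, d), 2) = Pow(Add(22, 254), 2) = Pow(276, 2) = 76176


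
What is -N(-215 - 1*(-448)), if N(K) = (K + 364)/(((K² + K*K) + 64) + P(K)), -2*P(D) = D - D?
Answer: -199/36214 ≈ -0.0054951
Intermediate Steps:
P(D) = 0 (P(D) = -(D - D)/2 = -½*0 = 0)
N(K) = (364 + K)/(64 + 2*K²) (N(K) = (K + 364)/(((K² + K*K) + 64) + 0) = (364 + K)/(((K² + K²) + 64) + 0) = (364 + K)/((2*K² + 64) + 0) = (364 + K)/((64 + 2*K²) + 0) = (364 + K)/(64 + 2*K²))
-N(-215 - 1*(-448)) = -(364 + (-215 - 1*(-448)))/(2*(32 + (-215 - 1*(-448))²)) = -(364 + (-215 + 448))/(2*(32 + (-215 + 448)²)) = -(364 + 233)/(2*(32 + 233²)) = -597/(2*(32 + 54289)) = -597/(2*54321) = -1*199/36214 = -199/36214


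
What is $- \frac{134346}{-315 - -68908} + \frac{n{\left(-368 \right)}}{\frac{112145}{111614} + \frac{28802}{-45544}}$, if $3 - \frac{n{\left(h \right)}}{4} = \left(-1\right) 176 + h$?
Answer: $\frac{27237932871484334}{4636949151037} \approx 5874.1$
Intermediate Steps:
$n{\left(h \right)} = 716 - 4 h$ ($n{\left(h \right)} = 12 - 4 \left(\left(-1\right) 176 + h\right) = 12 - 4 \left(-176 + h\right) = 12 - \left(-704 + 4 h\right) = 716 - 4 h$)
$- \frac{134346}{-315 - -68908} + \frac{n{\left(-368 \right)}}{\frac{112145}{111614} + \frac{28802}{-45544}} = - \frac{134346}{-315 - -68908} + \frac{716 - -1472}{\frac{112145}{111614} + \frac{28802}{-45544}} = - \frac{134346}{-315 + 68908} + \frac{716 + 1472}{112145 \cdot \frac{1}{111614} + 28802 \left(- \frac{1}{45544}\right)} = - \frac{134346}{68593} + \frac{2188}{\frac{112145}{111614} - \frac{14401}{22772}} = \left(-134346\right) \frac{1}{68593} + \frac{2188}{\frac{473206363}{1270837004}} = - \frac{134346}{68593} + 2188 \cdot \frac{1270837004}{473206363} = - \frac{134346}{68593} + \frac{2780591364752}{473206363} = \frac{27237932871484334}{4636949151037}$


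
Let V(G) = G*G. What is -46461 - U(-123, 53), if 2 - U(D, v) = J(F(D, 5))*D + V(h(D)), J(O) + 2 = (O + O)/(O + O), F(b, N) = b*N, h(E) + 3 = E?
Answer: -30464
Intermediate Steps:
h(E) = -3 + E
V(G) = G²
F(b, N) = N*b
J(O) = -1 (J(O) = -2 + (O + O)/(O + O) = -2 + (2*O)/((2*O)) = -2 + (2*O)*(1/(2*O)) = -2 + 1 = -1)
U(D, v) = 2 + D - (-3 + D)² (U(D, v) = 2 - (-D + (-3 + D)²) = 2 - ((-3 + D)² - D) = 2 + (D - (-3 + D)²) = 2 + D - (-3 + D)²)
-46461 - U(-123, 53) = -46461 - (2 - 123 - (-3 - 123)²) = -46461 - (2 - 123 - 1*(-126)²) = -46461 - (2 - 123 - 1*15876) = -46461 - (2 - 123 - 15876) = -46461 - 1*(-15997) = -46461 + 15997 = -30464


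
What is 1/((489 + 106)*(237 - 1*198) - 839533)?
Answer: -1/816328 ≈ -1.2250e-6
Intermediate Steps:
1/((489 + 106)*(237 - 1*198) - 839533) = 1/(595*(237 - 198) - 839533) = 1/(595*39 - 839533) = 1/(23205 - 839533) = 1/(-816328) = -1/816328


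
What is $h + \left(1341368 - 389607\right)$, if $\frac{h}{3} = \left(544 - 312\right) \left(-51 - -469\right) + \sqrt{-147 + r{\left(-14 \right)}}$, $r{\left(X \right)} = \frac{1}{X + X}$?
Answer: $1242689 + \frac{3 i \sqrt{28819}}{14} \approx 1.2427 \cdot 10^{6} + 36.378 i$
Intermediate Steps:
$r{\left(X \right)} = \frac{1}{2 X}$
$h = 290928 + \frac{3 i \sqrt{28819}}{14}$ ($h = 3 \left(\left(544 - 312\right) \left(-51 - -469\right) + \sqrt{-147 + \frac{1}{2 \left(-14\right)}}\right) = 3 \left(\left(544 - 312\right) \left(-51 + 469\right) + \sqrt{-147 + \frac{1}{2} \left(- \frac{1}{14}\right)}\right) = 3 \left(232 \cdot 418 + \sqrt{-147 - \frac{1}{28}}\right) = 3 \left(96976 + \sqrt{- \frac{4117}{28}}\right) = 3 \left(96976 + \frac{i \sqrt{28819}}{14}\right) = 290928 + \frac{3 i \sqrt{28819}}{14} \approx 2.9093 \cdot 10^{5} + 36.378 i$)
$h + \left(1341368 - 389607\right) = \left(290928 + \frac{3 i \sqrt{28819}}{14}\right) + \left(1341368 - 389607\right) = \left(290928 + \frac{3 i \sqrt{28819}}{14}\right) + 951761 = 1242689 + \frac{3 i \sqrt{28819}}{14}$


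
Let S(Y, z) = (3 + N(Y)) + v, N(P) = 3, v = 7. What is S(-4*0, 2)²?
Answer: 169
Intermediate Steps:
S(Y, z) = 13 (S(Y, z) = (3 + 3) + 7 = 6 + 7 = 13)
S(-4*0, 2)² = 13² = 169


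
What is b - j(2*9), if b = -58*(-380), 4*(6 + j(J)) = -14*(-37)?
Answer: 43833/2 ≈ 21917.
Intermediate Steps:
j(J) = 247/2 (j(J) = -6 + (-14*(-37))/4 = -6 + (1/4)*518 = -6 + 259/2 = 247/2)
b = 22040
b - j(2*9) = 22040 - 1*247/2 = 22040 - 247/2 = 43833/2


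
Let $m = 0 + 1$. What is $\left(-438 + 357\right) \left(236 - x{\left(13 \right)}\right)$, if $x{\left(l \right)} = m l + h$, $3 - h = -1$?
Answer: $-17739$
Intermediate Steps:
$h = 4$ ($h = 3 - -1 = 3 + 1 = 4$)
$m = 1$
$x{\left(l \right)} = 4 + l$ ($x{\left(l \right)} = 1 l + 4 = l + 4 = 4 + l$)
$\left(-438 + 357\right) \left(236 - x{\left(13 \right)}\right) = \left(-438 + 357\right) \left(236 - \left(4 + 13\right)\right) = - 81 \left(236 - 17\right) = \left(-81\right) 219 = -17739$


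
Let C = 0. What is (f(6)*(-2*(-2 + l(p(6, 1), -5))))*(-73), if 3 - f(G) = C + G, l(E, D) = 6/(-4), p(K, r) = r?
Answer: 1533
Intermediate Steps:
l(E, D) = -3/2 (l(E, D) = 6*(-¼) = -3/2)
f(G) = 3 - G (f(G) = 3 - (0 + G) = 3 - G)
(f(6)*(-2*(-2 + l(p(6, 1), -5))))*(-73) = ((3 - 1*6)*(-2*(-2 - 3/2)))*(-73) = ((3 - 6)*(-2*(-7/2)))*(-73) = -3*7*(-73) = -21*(-73) = 1533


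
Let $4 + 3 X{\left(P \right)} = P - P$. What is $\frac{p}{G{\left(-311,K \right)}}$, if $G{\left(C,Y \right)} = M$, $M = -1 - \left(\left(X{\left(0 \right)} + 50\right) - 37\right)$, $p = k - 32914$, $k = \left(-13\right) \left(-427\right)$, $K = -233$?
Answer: $\frac{82089}{38} \approx 2160.2$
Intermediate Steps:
$X{\left(P \right)} = - \frac{4}{3}$ ($X{\left(P \right)} = - \frac{4}{3} + \frac{P - P}{3} = - \frac{4}{3} + \frac{1}{3} \cdot 0 = - \frac{4}{3} + 0 = - \frac{4}{3}$)
$k = 5551$
$p = -27363$ ($p = 5551 - 32914 = -27363$)
$M = - \frac{38}{3}$ ($M = -1 - \left(\left(- \frac{4}{3} + 50\right) - 37\right) = -1 - \left(\frac{146}{3} - 37\right) = -1 - \frac{35}{3} = - \frac{38}{3} \approx -12.667$)
$G{\left(C,Y \right)} = - \frac{38}{3}$
$\frac{p}{G{\left(-311,K \right)}} = - \frac{27363}{- \frac{38}{3}} = \left(-27363\right) \left(- \frac{3}{38}\right) = \frac{82089}{38}$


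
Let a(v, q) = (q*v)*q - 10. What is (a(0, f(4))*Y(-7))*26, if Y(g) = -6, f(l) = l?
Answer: 1560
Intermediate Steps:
a(v, q) = -10 + v*q² (a(v, q) = v*q² - 10 = -10 + v*q²)
(a(0, f(4))*Y(-7))*26 = ((-10 + 0*4²)*(-6))*26 = ((-10 + 0*16)*(-6))*26 = ((-10 + 0)*(-6))*26 = -10*(-6)*26 = 60*26 = 1560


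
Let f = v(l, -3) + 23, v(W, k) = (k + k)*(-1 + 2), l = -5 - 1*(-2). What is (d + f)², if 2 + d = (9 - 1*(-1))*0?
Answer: 225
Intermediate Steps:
l = -3 (l = -5 + 2 = -3)
v(W, k) = 2*k (v(W, k) = (2*k)*1 = 2*k)
f = 17 (f = 2*(-3) + 23 = -6 + 23 = 17)
d = -2 (d = -2 + (9 - 1*(-1))*0 = -2 + (9 + 1)*0 = -2 + 10*0 = -2 + 0 = -2)
(d + f)² = (-2 + 17)² = 15² = 225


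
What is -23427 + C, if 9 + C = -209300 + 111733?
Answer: -121003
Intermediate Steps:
C = -97576 (C = -9 + (-209300 + 111733) = -9 - 97567 = -97576)
-23427 + C = -23427 - 97576 = -121003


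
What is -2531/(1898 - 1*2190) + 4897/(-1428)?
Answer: 273043/52122 ≈ 5.2385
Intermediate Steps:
-2531/(1898 - 1*2190) + 4897/(-1428) = -2531/(1898 - 2190) + 4897*(-1/1428) = -2531/(-292) - 4897/1428 = -2531*(-1/292) - 4897/1428 = 2531/292 - 4897/1428 = 273043/52122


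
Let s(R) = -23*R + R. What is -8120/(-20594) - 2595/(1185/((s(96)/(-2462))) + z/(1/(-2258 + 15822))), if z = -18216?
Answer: 50445286835980/127936276546213 ≈ 0.39430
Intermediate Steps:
s(R) = -22*R
-8120/(-20594) - 2595/(1185/((s(96)/(-2462))) + z/(1/(-2258 + 15822))) = -8120/(-20594) - 2595/(1185/((-22*96/(-2462))) - 18216/(1/(-2258 + 15822))) = -8120*(-1/20594) - 2595/(1185/((-2112*(-1/2462))) - 18216/(1/13564)) = 580/1471 - 2595/(1185/(1056/1231) - 18216/1/13564) = 580/1471 - 2595/(1185*(1231/1056) - 18216*13564) = 580/1471 - 2595/(486245/352 - 247081824) = 580/1471 - 2595/(-86972315803/352) = 580/1471 - 2595*(-352/86972315803) = 580/1471 + 913440/86972315803 = 50445286835980/127936276546213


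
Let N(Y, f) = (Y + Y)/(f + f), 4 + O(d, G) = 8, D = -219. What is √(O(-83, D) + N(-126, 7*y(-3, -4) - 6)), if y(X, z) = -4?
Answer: √2227/17 ≈ 2.7759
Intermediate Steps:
O(d, G) = 4 (O(d, G) = -4 + 8 = 4)
N(Y, f) = Y/f (N(Y, f) = (2*Y)/((2*f)) = (2*Y)*(1/(2*f)) = Y/f)
√(O(-83, D) + N(-126, 7*y(-3, -4) - 6)) = √(4 - 126/(7*(-4) - 6)) = √(4 - 126/(-28 - 6)) = √(4 - 126/(-34)) = √(4 - 126*(-1/34)) = √(4 + 63/17) = √(131/17) = √2227/17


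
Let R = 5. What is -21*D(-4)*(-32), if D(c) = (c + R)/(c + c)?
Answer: -84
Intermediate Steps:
D(c) = (5 + c)/(2*c) (D(c) = (c + 5)/(c + c) = (5 + c)/((2*c)) = (5 + c)*(1/(2*c)) = (5 + c)/(2*c))
-21*D(-4)*(-32) = -21*(5 - 4)/(2*(-4))*(-32) = -21*(-1)/(2*4)*(-32) = -21*(-⅛)*(-32) = (21/8)*(-32) = -84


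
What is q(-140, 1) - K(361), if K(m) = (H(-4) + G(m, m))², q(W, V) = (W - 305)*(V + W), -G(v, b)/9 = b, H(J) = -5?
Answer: -10526661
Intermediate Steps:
G(v, b) = -9*b
q(W, V) = (-305 + W)*(V + W)
K(m) = (-5 - 9*m)²
q(-140, 1) - K(361) = ((-140)² - 305*1 - 305*(-140) + 1*(-140)) - (5 + 9*361)² = (19600 - 305 + 42700 - 140) - (5 + 3249)² = 61855 - 1*3254² = 61855 - 1*10588516 = 61855 - 10588516 = -10526661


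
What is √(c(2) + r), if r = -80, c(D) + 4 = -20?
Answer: 2*I*√26 ≈ 10.198*I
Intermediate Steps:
c(D) = -24 (c(D) = -4 - 20 = -24)
√(c(2) + r) = √(-24 - 80) = √(-104) = 2*I*√26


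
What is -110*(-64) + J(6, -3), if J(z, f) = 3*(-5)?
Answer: 7025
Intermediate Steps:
J(z, f) = -15
-110*(-64) + J(6, -3) = -110*(-64) - 15 = 7040 - 15 = 7025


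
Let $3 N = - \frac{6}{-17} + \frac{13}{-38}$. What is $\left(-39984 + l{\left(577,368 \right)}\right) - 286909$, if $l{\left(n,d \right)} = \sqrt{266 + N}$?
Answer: $-326893 + \frac{\sqrt{999068070}}{1938} \approx -3.2688 \cdot 10^{5}$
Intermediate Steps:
$N = \frac{7}{1938}$ ($N = \frac{- \frac{6}{-17} + \frac{13}{-38}}{3} = \frac{\left(-6\right) \left(- \frac{1}{17}\right) + 13 \left(- \frac{1}{38}\right)}{3} = \frac{\frac{6}{17} - \frac{13}{38}}{3} = \frac{1}{3} \cdot \frac{7}{646} = \frac{7}{1938} \approx 0.003612$)
$l{\left(n,d \right)} = \frac{\sqrt{999068070}}{1938}$ ($l{\left(n,d \right)} = \sqrt{266 + \frac{7}{1938}} = \sqrt{\frac{515515}{1938}} = \frac{\sqrt{999068070}}{1938}$)
$\left(-39984 + l{\left(577,368 \right)}\right) - 286909 = \left(-39984 + \frac{\sqrt{999068070}}{1938}\right) - 286909 = -326893 + \frac{\sqrt{999068070}}{1938}$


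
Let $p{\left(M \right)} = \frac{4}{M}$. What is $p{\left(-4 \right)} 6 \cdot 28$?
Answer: $-168$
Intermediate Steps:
$p{\left(-4 \right)} 6 \cdot 28 = \frac{4}{-4} \cdot 6 \cdot 28 = 4 \left(- \frac{1}{4}\right) 6 \cdot 28 = \left(-1\right) 6 \cdot 28 = \left(-6\right) 28 = -168$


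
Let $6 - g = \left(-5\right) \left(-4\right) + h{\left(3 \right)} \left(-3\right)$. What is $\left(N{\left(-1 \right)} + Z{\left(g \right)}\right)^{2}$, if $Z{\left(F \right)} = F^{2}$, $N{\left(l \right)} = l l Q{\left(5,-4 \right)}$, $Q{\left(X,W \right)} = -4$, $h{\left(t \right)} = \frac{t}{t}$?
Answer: $13689$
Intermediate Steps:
$h{\left(t \right)} = 1$
$N{\left(l \right)} = - 4 l^{2}$ ($N{\left(l \right)} = l l \left(-4\right) = l^{2} \left(-4\right) = - 4 l^{2}$)
$g = -11$ ($g = 6 - \left(\left(-5\right) \left(-4\right) + 1 \left(-3\right)\right) = 6 - \left(20 - 3\right) = 6 - 17 = -11$)
$\left(N{\left(-1 \right)} + Z{\left(g \right)}\right)^{2} = \left(- 4 \left(-1\right)^{2} + \left(-11\right)^{2}\right)^{2} = \left(\left(-4\right) 1 + 121\right)^{2} = \left(-4 + 121\right)^{2} = 117^{2} = 13689$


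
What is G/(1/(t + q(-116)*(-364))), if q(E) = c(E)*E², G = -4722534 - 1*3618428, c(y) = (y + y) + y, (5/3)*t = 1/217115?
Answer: -15433789830727157323686/1085575 ≈ -1.4217e+16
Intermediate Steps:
t = 3/1085575 (t = (⅗)/217115 = (⅗)*(1/217115) = 3/1085575 ≈ 2.7635e-6)
c(y) = 3*y (c(y) = 2*y + y = 3*y)
G = -8340962 (G = -4722534 - 3618428 = -8340962)
q(E) = 3*E³ (q(E) = (3*E)*E² = 3*E³)
G/(1/(t + q(-116)*(-364))) = -8340962/(1/(3/1085575 + (3*(-116)³)*(-364))) = -8340962/(1/(3/1085575 + (3*(-1560896))*(-364))) = -8340962/(1/(3/1085575 - 4682688*(-364))) = -8340962/(1/(3/1085575 + 1704498432)) = -8340962/(1/(1850360885318403/1085575)) = -8340962/1085575/1850360885318403 = -8340962*1850360885318403/1085575 = -15433789830727157323686/1085575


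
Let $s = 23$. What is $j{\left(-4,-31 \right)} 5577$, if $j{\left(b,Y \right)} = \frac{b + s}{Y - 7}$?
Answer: $- \frac{5577}{2} \approx -2788.5$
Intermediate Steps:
$j{\left(b,Y \right)} = \frac{23 + b}{-7 + Y}$ ($j{\left(b,Y \right)} = \frac{b + 23}{Y - 7} = \frac{23 + b}{-7 + Y}$)
$j{\left(-4,-31 \right)} 5577 = \frac{23 - 4}{-7 - 31} \cdot 5577 = \frac{1}{-38} \cdot 19 \cdot 5577 = \left(- \frac{1}{38}\right) 19 \cdot 5577 = \left(- \frac{1}{2}\right) 5577 = - \frac{5577}{2}$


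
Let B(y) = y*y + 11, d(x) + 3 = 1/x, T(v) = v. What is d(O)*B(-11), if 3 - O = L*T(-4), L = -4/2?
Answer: -2112/5 ≈ -422.40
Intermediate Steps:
L = -2 (L = -4*½ = -2)
O = -5 (O = 3 - (-2)*(-4) = 3 - 1*8 = 3 - 8 = -5)
d(x) = -3 + 1/x
B(y) = 11 + y² (B(y) = y² + 11 = 11 + y²)
d(O)*B(-11) = (-3 + 1/(-5))*(11 + (-11)²) = (-3 - ⅕)*(11 + 121) = -16/5*132 = -2112/5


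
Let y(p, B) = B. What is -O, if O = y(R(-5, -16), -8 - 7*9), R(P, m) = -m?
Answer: 71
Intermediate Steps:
O = -71 (O = -8 - 7*9 = -8 - 63 = -71)
-O = -1*(-71) = 71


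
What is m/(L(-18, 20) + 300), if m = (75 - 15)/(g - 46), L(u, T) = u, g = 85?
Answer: 10/1833 ≈ 0.0054555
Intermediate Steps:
m = 20/13 (m = (75 - 15)/(85 - 46) = 60/39 = 60*(1/39) = 20/13 ≈ 1.5385)
m/(L(-18, 20) + 300) = (20/13)/(-18 + 300) = (20/13)/282 = (1/282)*(20/13) = 10/1833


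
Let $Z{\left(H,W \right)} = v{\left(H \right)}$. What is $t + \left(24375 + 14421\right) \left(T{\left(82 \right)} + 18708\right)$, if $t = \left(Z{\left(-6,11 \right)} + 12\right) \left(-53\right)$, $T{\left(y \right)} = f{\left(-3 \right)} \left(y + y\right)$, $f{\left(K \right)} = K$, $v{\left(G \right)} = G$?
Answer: $706707618$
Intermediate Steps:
$T{\left(y \right)} = - 6 y$ ($T{\left(y \right)} = - 3 \left(y + y\right) = - 3 \cdot 2 y = - 6 y$)
$Z{\left(H,W \right)} = H$
$t = -318$ ($t = \left(-6 + 12\right) \left(-53\right) = 6 \left(-53\right) = -318$)
$t + \left(24375 + 14421\right) \left(T{\left(82 \right)} + 18708\right) = -318 + \left(24375 + 14421\right) \left(\left(-6\right) 82 + 18708\right) = -318 + 38796 \left(-492 + 18708\right) = -318 + 38796 \cdot 18216 = -318 + 706707936 = 706707618$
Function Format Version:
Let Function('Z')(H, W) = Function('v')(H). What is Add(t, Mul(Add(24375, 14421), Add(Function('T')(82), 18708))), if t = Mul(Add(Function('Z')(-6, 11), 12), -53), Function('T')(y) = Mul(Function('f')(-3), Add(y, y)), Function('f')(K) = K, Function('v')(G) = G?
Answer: 706707618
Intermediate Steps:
Function('T')(y) = Mul(-6, y) (Function('T')(y) = Mul(-3, Add(y, y)) = Mul(-3, Mul(2, y)) = Mul(-6, y))
Function('Z')(H, W) = H
t = -318 (t = Mul(Add(-6, 12), -53) = Mul(6, -53) = -318)
Add(t, Mul(Add(24375, 14421), Add(Function('T')(82), 18708))) = Add(-318, Mul(Add(24375, 14421), Add(Mul(-6, 82), 18708))) = Add(-318, Mul(38796, Add(-492, 18708))) = Add(-318, Mul(38796, 18216)) = Add(-318, 706707936) = 706707618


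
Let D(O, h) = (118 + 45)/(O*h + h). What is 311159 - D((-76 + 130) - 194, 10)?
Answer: 432511173/1390 ≈ 3.1116e+5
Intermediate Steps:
D(O, h) = 163/(h + O*h)
311159 - D((-76 + 130) - 194, 10) = 311159 - 163/(10*(1 + ((-76 + 130) - 194))) = 311159 - 163/(10*(1 + (54 - 194))) = 311159 - 163/(10*(1 - 140)) = 311159 - 163/(10*(-139)) = 311159 - 163*(-1)/(10*139) = 311159 - 1*(-163/1390) = 311159 + 163/1390 = 432511173/1390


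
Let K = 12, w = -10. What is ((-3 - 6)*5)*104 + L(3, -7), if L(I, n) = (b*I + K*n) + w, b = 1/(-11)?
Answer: -52517/11 ≈ -4774.3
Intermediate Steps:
b = -1/11 ≈ -0.090909
L(I, n) = -10 + 12*n - I/11 (L(I, n) = (-I/11 + 12*n) - 10 = (12*n - I/11) - 10 = -10 + 12*n - I/11)
((-3 - 6)*5)*104 + L(3, -7) = ((-3 - 6)*5)*104 + (-10 + 12*(-7) - 1/11*3) = -9*5*104 + (-10 - 84 - 3/11) = -45*104 - 1037/11 = -4680 - 1037/11 = -52517/11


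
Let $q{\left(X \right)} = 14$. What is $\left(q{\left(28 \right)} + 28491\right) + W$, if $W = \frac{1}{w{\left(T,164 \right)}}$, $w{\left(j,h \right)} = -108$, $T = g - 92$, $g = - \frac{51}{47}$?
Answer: $\frac{3078539}{108} \approx 28505.0$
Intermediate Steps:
$g = - \frac{51}{47}$ ($g = \left(-51\right) \frac{1}{47} = - \frac{51}{47} \approx -1.0851$)
$T = - \frac{4375}{47}$ ($T = - \frac{51}{47} - 92 = - \frac{4375}{47} \approx -93.085$)
$W = - \frac{1}{108}$ ($W = \frac{1}{-108} = - \frac{1}{108} \approx -0.0092593$)
$\left(q{\left(28 \right)} + 28491\right) + W = \left(14 + 28491\right) - \frac{1}{108} = 28505 - \frac{1}{108} = \frac{3078539}{108}$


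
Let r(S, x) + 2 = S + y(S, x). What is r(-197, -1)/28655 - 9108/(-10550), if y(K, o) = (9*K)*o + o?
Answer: 2523499/2748275 ≈ 0.91821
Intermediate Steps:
y(K, o) = o + 9*K*o (y(K, o) = 9*K*o + o = o + 9*K*o)
r(S, x) = -2 + S + x*(1 + 9*S) (r(S, x) = -2 + (S + x*(1 + 9*S)) = -2 + S + x*(1 + 9*S))
r(-197, -1)/28655 - 9108/(-10550) = (-2 - 197 - (1 + 9*(-197)))/28655 - 9108/(-10550) = (-2 - 197 - (1 - 1773))*(1/28655) - 9108*(-1/10550) = (-2 - 197 - 1*(-1772))*(1/28655) + 4554/5275 = (-2 - 197 + 1772)*(1/28655) + 4554/5275 = 1573*(1/28655) + 4554/5275 = 143/2605 + 4554/5275 = 2523499/2748275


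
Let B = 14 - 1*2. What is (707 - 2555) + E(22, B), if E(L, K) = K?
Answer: -1836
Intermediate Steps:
B = 12 (B = 14 - 2 = 12)
(707 - 2555) + E(22, B) = (707 - 2555) + 12 = -1848 + 12 = -1836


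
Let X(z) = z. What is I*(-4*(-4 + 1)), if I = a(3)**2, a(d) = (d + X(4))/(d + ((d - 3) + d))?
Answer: 49/3 ≈ 16.333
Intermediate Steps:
a(d) = (4 + d)/(-3 + 3*d) (a(d) = (d + 4)/(d + ((d - 3) + d)) = (4 + d)/(d + ((-3 + d) + d)) = (4 + d)/(d + (-3 + 2*d)) = (4 + d)/(-3 + 3*d))
I = 49/36 (I = ((4 + 3)/(3*(-1 + 3)))**2 = ((1/3)*7/2)**2 = ((1/3)*(1/2)*7)**2 = (7/6)**2 = 49/36 ≈ 1.3611)
I*(-4*(-4 + 1)) = 49*(-4*(-4 + 1))/36 = 49*(-4*(-3))/36 = (49/36)*12 = 49/3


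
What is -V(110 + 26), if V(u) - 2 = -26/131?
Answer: -236/131 ≈ -1.8015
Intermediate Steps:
V(u) = 236/131 (V(u) = 2 - 26/131 = 236/131)
-V(110 + 26) = -1*236/131 = -236/131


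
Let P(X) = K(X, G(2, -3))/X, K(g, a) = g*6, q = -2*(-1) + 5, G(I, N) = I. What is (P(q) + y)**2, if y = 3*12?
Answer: 1764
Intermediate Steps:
y = 36
q = 7 (q = 2 + 5 = 7)
K(g, a) = 6*g
P(X) = 6 (P(X) = (6*X)/X = 6)
(P(q) + y)**2 = (6 + 36)**2 = 42**2 = 1764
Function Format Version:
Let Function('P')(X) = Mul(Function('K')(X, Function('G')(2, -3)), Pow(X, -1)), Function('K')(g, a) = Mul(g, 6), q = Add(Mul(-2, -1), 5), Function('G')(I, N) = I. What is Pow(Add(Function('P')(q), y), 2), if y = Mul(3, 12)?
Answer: 1764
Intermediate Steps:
y = 36
q = 7 (q = Add(2, 5) = 7)
Function('K')(g, a) = Mul(6, g)
Function('P')(X) = 6 (Function('P')(X) = Mul(Mul(6, X), Pow(X, -1)) = 6)
Pow(Add(Function('P')(q), y), 2) = Pow(Add(6, 36), 2) = Pow(42, 2) = 1764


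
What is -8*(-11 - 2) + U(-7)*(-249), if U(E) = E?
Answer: 1847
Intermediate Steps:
-8*(-11 - 2) + U(-7)*(-249) = -8*(-11 - 2) - 7*(-249) = -8*(-13) + 1743 = 104 + 1743 = 1847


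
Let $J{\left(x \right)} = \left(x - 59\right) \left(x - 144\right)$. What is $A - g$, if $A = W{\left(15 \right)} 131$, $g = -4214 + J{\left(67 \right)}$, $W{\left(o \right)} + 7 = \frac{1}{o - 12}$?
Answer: $\frac{11870}{3} \approx 3956.7$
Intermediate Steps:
$W{\left(o \right)} = -7 + \frac{1}{-12 + o}$ ($W{\left(o \right)} = -7 + \frac{1}{o - 12} = -7 + \frac{1}{-12 + o}$)
$J{\left(x \right)} = \left(-144 + x\right) \left(-59 + x\right)$ ($J{\left(x \right)} = \left(-59 + x\right) \left(-144 + x\right) = \left(-144 + x\right) \left(-59 + x\right)$)
$g = -4830$ ($g = -4214 + \left(8496 + 67^{2} - 13601\right) = -4214 + \left(8496 + 4489 - 13601\right) = -4214 - 616 = -4830$)
$A = - \frac{2620}{3}$ ($A = \frac{85 - 105}{-12 + 15} \cdot 131 = \frac{85 - 105}{3} \cdot 131 = \frac{1}{3} \left(-20\right) 131 = \left(- \frac{20}{3}\right) 131 = - \frac{2620}{3} \approx -873.33$)
$A - g = - \frac{2620}{3} - -4830 = - \frac{2620}{3} + 4830 = \frac{11870}{3}$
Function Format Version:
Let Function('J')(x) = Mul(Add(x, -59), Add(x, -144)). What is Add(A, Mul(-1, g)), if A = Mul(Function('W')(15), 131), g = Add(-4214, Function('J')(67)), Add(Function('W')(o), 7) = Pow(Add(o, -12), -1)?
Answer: Rational(11870, 3) ≈ 3956.7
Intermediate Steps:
Function('W')(o) = Add(-7, Pow(Add(-12, o), -1)) (Function('W')(o) = Add(-7, Pow(Add(o, -12), -1)) = Add(-7, Pow(Add(-12, o), -1)))
Function('J')(x) = Mul(Add(-144, x), Add(-59, x)) (Function('J')(x) = Mul(Add(-59, x), Add(-144, x)) = Mul(Add(-144, x), Add(-59, x)))
g = -4830 (g = Add(-4214, Add(8496, Pow(67, 2), Mul(-203, 67))) = Add(-4214, Add(8496, 4489, -13601)) = Add(-4214, -616) = -4830)
A = Rational(-2620, 3) (A = Mul(Mul(Pow(Add(-12, 15), -1), Add(85, Mul(-7, 15))), 131) = Mul(Mul(Pow(3, -1), Add(85, -105)), 131) = Mul(Mul(Rational(1, 3), -20), 131) = Mul(Rational(-20, 3), 131) = Rational(-2620, 3) ≈ -873.33)
Add(A, Mul(-1, g)) = Add(Rational(-2620, 3), Mul(-1, -4830)) = Add(Rational(-2620, 3), 4830) = Rational(11870, 3)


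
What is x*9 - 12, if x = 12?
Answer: 96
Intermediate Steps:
x*9 - 12 = 12*9 - 12 = 108 - 12 = 96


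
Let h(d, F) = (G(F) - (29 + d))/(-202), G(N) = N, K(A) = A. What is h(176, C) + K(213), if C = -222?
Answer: 43453/202 ≈ 215.11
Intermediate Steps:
h(d, F) = 29/202 - F/202 + d/202 (h(d, F) = (F - (29 + d))/(-202) = (F + (-29 - d))*(-1/202) = (-29 + F - d)*(-1/202) = 29/202 - F/202 + d/202)
h(176, C) + K(213) = (29/202 - 1/202*(-222) + (1/202)*176) + 213 = (29/202 + 111/101 + 88/101) + 213 = 427/202 + 213 = 43453/202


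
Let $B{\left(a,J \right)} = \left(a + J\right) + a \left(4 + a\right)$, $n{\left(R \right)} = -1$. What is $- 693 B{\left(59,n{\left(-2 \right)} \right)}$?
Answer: $-2616075$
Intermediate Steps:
$B{\left(a,J \right)} = J + a + a \left(4 + a\right)$ ($B{\left(a,J \right)} = \left(J + a\right) + a \left(4 + a\right) = J + a + a \left(4 + a\right)$)
$- 693 B{\left(59,n{\left(-2 \right)} \right)} = - 693 \left(-1 + 59^{2} + 5 \cdot 59\right) = - 693 \left(-1 + 3481 + 295\right) = \left(-693\right) 3775 = -2616075$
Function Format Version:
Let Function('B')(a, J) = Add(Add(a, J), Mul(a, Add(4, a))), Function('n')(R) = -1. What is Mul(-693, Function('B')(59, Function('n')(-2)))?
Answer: -2616075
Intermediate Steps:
Function('B')(a, J) = Add(J, a, Mul(a, Add(4, a))) (Function('B')(a, J) = Add(Add(J, a), Mul(a, Add(4, a))) = Add(J, a, Mul(a, Add(4, a))))
Mul(-693, Function('B')(59, Function('n')(-2))) = Mul(-693, Add(-1, Pow(59, 2), Mul(5, 59))) = Mul(-693, Add(-1, 3481, 295)) = Mul(-693, 3775) = -2616075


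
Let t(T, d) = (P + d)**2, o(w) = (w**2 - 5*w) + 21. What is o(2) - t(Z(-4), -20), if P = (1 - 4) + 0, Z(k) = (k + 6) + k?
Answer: -514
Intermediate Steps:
Z(k) = 6 + 2*k (Z(k) = (6 + k) + k = 6 + 2*k)
P = -3 (P = -3 + 0 = -3)
o(w) = 21 + w**2 - 5*w
t(T, d) = (-3 + d)**2
o(2) - t(Z(-4), -20) = (21 + 2**2 - 5*2) - (-3 - 20)**2 = (21 + 4 - 10) - 1*(-23)**2 = 15 - 1*529 = 15 - 529 = -514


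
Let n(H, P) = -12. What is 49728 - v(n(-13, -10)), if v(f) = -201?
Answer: 49929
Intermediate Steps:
49728 - v(n(-13, -10)) = 49728 - 1*(-201) = 49728 + 201 = 49929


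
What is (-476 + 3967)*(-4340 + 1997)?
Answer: -8179413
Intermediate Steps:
(-476 + 3967)*(-4340 + 1997) = 3491*(-2343) = -8179413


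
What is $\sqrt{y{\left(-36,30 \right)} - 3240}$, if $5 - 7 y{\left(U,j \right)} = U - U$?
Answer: $\frac{5 i \sqrt{6349}}{7} \approx 56.915 i$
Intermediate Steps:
$y{\left(U,j \right)} = \frac{5}{7}$ ($y{\left(U,j \right)} = \frac{5}{7} - \frac{U - U}{7} = \frac{5}{7} - 0 = \frac{5}{7} + 0 = \frac{5}{7}$)
$\sqrt{y{\left(-36,30 \right)} - 3240} = \sqrt{\frac{5}{7} - 3240} = \sqrt{- \frac{22675}{7}} = \frac{5 i \sqrt{6349}}{7}$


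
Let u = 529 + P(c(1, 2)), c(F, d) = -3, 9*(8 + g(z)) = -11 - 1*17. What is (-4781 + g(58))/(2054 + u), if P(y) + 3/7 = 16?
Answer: -17759/9630 ≈ -1.8441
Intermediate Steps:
g(z) = -100/9 (g(z) = -8 + (-11 - 1*17)/9 = -8 + (-11 - 17)/9 = -8 + (1/9)*(-28) = -8 - 28/9 = -100/9)
P(y) = 109/7 (P(y) = -3/7 + 16 = 109/7)
u = 3812/7 (u = 529 + 109/7 = 3812/7 ≈ 544.57)
(-4781 + g(58))/(2054 + u) = (-4781 - 100/9)/(2054 + 3812/7) = -43129/(9*18190/7) = -43129/9*7/18190 = -17759/9630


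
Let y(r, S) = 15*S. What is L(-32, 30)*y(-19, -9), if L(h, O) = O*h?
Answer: 129600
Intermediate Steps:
L(-32, 30)*y(-19, -9) = (30*(-32))*(15*(-9)) = -960*(-135) = 129600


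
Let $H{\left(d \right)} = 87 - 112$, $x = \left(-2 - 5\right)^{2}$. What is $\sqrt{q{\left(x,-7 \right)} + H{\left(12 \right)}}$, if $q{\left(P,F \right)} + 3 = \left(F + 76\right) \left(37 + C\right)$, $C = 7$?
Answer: $8 \sqrt{47} \approx 54.845$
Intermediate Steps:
$x = 49$ ($x = \left(-7\right)^{2} = 49$)
$q{\left(P,F \right)} = 3341 + 44 F$ ($q{\left(P,F \right)} = -3 + \left(F + 76\right) \left(37 + 7\right) = -3 + \left(76 + F\right) 44 = -3 + \left(3344 + 44 F\right) = 3341 + 44 F$)
$H{\left(d \right)} = -25$
$\sqrt{q{\left(x,-7 \right)} + H{\left(12 \right)}} = \sqrt{\left(3341 + 44 \left(-7\right)\right) - 25} = \sqrt{\left(3341 - 308\right) - 25} = \sqrt{3033 - 25} = \sqrt{3008} = 8 \sqrt{47}$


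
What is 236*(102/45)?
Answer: 8024/15 ≈ 534.93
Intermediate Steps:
236*(102/45) = 236*(102*(1/45)) = 236*(34/15) = 8024/15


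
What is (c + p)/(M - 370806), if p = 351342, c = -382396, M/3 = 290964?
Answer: -15527/251043 ≈ -0.061850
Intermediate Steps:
M = 872892 (M = 3*290964 = 872892)
(c + p)/(M - 370806) = (-382396 + 351342)/(872892 - 370806) = -31054/502086 = -31054*1/502086 = -15527/251043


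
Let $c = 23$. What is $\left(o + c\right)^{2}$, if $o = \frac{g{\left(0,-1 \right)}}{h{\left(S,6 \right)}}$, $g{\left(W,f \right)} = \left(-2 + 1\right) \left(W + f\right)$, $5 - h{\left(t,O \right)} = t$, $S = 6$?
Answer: $484$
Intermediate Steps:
$h{\left(t,O \right)} = 5 - t$
$g{\left(W,f \right)} = - W - f$ ($g{\left(W,f \right)} = - (W + f) = - W - f$)
$o = -1$ ($o = \frac{\left(-1\right) 0 - -1}{5 - 6} = \frac{0 + 1}{5 - 6} = 1 \frac{1}{-1} = 1 \left(-1\right) = -1$)
$\left(o + c\right)^{2} = \left(-1 + 23\right)^{2} = 22^{2} = 484$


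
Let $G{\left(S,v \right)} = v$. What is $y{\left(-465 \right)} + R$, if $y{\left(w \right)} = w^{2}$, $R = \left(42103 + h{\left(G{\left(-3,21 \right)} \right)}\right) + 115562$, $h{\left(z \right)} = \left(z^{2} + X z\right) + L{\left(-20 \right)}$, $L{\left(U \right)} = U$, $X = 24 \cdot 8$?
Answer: $378343$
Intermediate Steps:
$X = 192$
$h{\left(z \right)} = -20 + z^{2} + 192 z$ ($h{\left(z \right)} = \left(z^{2} + 192 z\right) - 20 = -20 + z^{2} + 192 z$)
$R = 162118$ ($R = \left(42103 + \left(-20 + 21^{2} + 192 \cdot 21\right)\right) + 115562 = \left(42103 + \left(-20 + 441 + 4032\right)\right) + 115562 = \left(42103 + 4453\right) + 115562 = 46556 + 115562 = 162118$)
$y{\left(-465 \right)} + R = \left(-465\right)^{2} + 162118 = 216225 + 162118 = 378343$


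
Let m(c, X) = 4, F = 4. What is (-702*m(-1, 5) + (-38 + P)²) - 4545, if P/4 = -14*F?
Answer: 61291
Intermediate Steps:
P = -224 (P = 4*(-14*4) = 4*(-56) = -224)
(-702*m(-1, 5) + (-38 + P)²) - 4545 = (-702*4 + (-38 - 224)²) - 4545 = (-2808 + (-262)²) - 4545 = (-2808 + 68644) - 4545 = 65836 - 4545 = 61291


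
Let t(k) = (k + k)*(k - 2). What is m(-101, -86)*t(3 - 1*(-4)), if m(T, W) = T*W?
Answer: 608020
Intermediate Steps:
t(k) = 2*k*(-2 + k) (t(k) = (2*k)*(-2 + k) = 2*k*(-2 + k))
m(-101, -86)*t(3 - 1*(-4)) = (-101*(-86))*(2*(3 - 1*(-4))*(-2 + (3 - 1*(-4)))) = 8686*(2*(3 + 4)*(-2 + (3 + 4))) = 8686*(2*7*(-2 + 7)) = 8686*(2*7*5) = 8686*70 = 608020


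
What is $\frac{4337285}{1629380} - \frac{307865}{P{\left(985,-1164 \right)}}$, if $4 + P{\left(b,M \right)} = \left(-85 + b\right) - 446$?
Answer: $- \frac{9993545909}{14664420} \approx -681.48$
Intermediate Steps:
$P{\left(b,M \right)} = -535 + b$ ($P{\left(b,M \right)} = -4 + \left(\left(-85 + b\right) - 446\right) = -4 + \left(-531 + b\right) = -535 + b$)
$\frac{4337285}{1629380} - \frac{307865}{P{\left(985,-1164 \right)}} = \frac{4337285}{1629380} - \frac{307865}{-535 + 985} = 4337285 \cdot \frac{1}{1629380} - \frac{307865}{450} = \frac{867457}{325876} - \frac{61573}{90} = - \frac{9993545909}{14664420}$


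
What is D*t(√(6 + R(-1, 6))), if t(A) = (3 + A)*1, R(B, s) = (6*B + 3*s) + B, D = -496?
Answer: -1488 - 496*√17 ≈ -3533.1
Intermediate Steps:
R(B, s) = 3*s + 7*B (R(B, s) = (3*s + 6*B) + B = 3*s + 7*B)
t(A) = 3 + A
D*t(√(6 + R(-1, 6))) = -496*(3 + √(6 + (3*6 + 7*(-1)))) = -496*(3 + √(6 + (18 - 7))) = -496*(3 + √(6 + 11)) = -496*(3 + √17) = -1488 - 496*√17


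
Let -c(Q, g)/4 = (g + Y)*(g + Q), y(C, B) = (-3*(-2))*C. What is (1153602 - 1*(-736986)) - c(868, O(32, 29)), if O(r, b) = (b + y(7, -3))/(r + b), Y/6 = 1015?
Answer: 85834048584/3721 ≈ 2.3067e+7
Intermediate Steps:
Y = 6090 (Y = 6*1015 = 6090)
y(C, B) = 6*C
O(r, b) = (42 + b)/(b + r) (O(r, b) = (b + 6*7)/(r + b) = (b + 42)/(b + r) = (42 + b)/(b + r))
c(Q, g) = -4*(6090 + g)*(Q + g) (c(Q, g) = -4*(g + 6090)*(g + Q) = -4*(6090 + g)*(Q + g))
(1153602 - 1*(-736986)) - c(868, O(32, 29)) = (1153602 - 1*(-736986)) - (-24360*868 - 24360*(42 + 29)/(29 + 32) - 4*(42 + 29)**2/(29 + 32)**2 - 4*868*(42 + 29)/(29 + 32)) = (1153602 + 736986) - (-21144480 - 24360*71/61 - 4*(71/61)**2 - 4*868*71/61) = 1890588 - (-21144480 - 24360*71/61 - 4*((1/61)*71)**2 - 4*868*(1/61)*71) = 1890588 - (-21144480 - 24360*71/61 - 4*(71/61)**2 - 4*868*71/61) = 1890588 - (-21144480 - 1729560/61 - 4*5041/3721 - 246512/61) = 1890588 - (-21144480 - 1729560/61 - 20164/3721 - 246512/61) = 1890588 - 1*(-78799170636/3721) = 1890588 + 78799170636/3721 = 85834048584/3721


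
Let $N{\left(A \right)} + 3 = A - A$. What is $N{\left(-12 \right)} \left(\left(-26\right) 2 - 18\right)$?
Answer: $210$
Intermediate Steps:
$N{\left(A \right)} = -3$ ($N{\left(A \right)} = -3 + \left(A - A\right) = -3 + 0 = -3$)
$N{\left(-12 \right)} \left(\left(-26\right) 2 - 18\right) = - 3 \left(\left(-26\right) 2 - 18\right) = - 3 \left(-52 - 18\right) = \left(-3\right) \left(-70\right) = 210$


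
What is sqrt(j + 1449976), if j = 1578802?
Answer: sqrt(3028778) ≈ 1740.3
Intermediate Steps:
sqrt(j + 1449976) = sqrt(1578802 + 1449976) = sqrt(3028778)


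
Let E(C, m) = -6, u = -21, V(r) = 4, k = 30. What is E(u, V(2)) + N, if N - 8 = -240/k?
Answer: -6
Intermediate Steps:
N = 0 (N = 8 - 240/30 = 8 - 240*1/30 = 8 - 8 = 0)
E(u, V(2)) + N = -6 + 0 = -6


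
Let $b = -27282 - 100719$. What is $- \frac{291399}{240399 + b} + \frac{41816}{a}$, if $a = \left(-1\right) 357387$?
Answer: $- \frac{36280749727}{13389861342} \approx -2.7096$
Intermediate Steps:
$b = -128001$
$a = -357387$
$- \frac{291399}{240399 + b} + \frac{41816}{a} = - \frac{291399}{240399 - 128001} + \frac{41816}{-357387} = - \frac{291399}{112398} + 41816 \left(- \frac{1}{357387}\right) = \left(-291399\right) \frac{1}{112398} - \frac{41816}{357387} = - \frac{97133}{37466} - \frac{41816}{357387} = - \frac{36280749727}{13389861342}$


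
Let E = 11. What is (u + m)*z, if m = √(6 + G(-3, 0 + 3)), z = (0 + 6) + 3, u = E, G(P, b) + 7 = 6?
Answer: 99 + 9*√5 ≈ 119.12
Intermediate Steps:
G(P, b) = -1 (G(P, b) = -7 + 6 = -1)
u = 11
z = 9 (z = 6 + 3 = 9)
m = √5 (m = √(6 - 1) = √5 ≈ 2.2361)
(u + m)*z = (11 + √5)*9 = 99 + 9*√5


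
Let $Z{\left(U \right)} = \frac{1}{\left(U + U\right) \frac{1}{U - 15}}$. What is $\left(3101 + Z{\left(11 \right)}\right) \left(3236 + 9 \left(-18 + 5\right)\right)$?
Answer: $\frac{106385971}{11} \approx 9.6715 \cdot 10^{6}$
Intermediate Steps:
$Z{\left(U \right)} = \frac{-15 + U}{2 U}$ ($Z{\left(U \right)} = \frac{1}{2 U \frac{1}{-15 + U}} = \frac{-15 + U}{2 U}$)
$\left(3101 + Z{\left(11 \right)}\right) \left(3236 + 9 \left(-18 + 5\right)\right) = \left(3101 + \frac{-15 + 11}{2 \cdot 11}\right) \left(3236 + 9 \left(-18 + 5\right)\right) = \left(3101 + \frac{1}{2} \cdot \frac{1}{11} \left(-4\right)\right) \left(3236 + 9 \left(-13\right)\right) = \left(3101 - \frac{2}{11}\right) \left(3236 - 117\right) = \frac{34109}{11} \cdot 3119 = \frac{106385971}{11}$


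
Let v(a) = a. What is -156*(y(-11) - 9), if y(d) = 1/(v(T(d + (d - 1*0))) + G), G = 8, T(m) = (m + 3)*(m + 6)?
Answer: 2807/2 ≈ 1403.5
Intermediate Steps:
T(m) = (3 + m)*(6 + m)
y(d) = 1/(26 + 4*d² + 18*d) (y(d) = 1/((18 + (d + (d - 1*0))² + 9*(d + (d - 1*0))) + 8) = 1/((18 + (d + (d + 0))² + 9*(d + (d + 0))) + 8) = 1/((18 + (d + d)² + 9*(d + d)) + 8) = 1/((18 + (2*d)² + 9*(2*d)) + 8) = 1/((18 + 4*d² + 18*d) + 8) = 1/(26 + 4*d² + 18*d))
-156*(y(-11) - 9) = -156*(1/(2*(13 + 2*(-11)² + 9*(-11))) - 9) = -156*(1/(2*(13 + 2*121 - 99)) - 9) = -156*(1/(2*(13 + 242 - 99)) - 9) = -156*((½)/156 - 9) = -156*((½)*(1/156) - 9) = -156*(1/312 - 9) = -156*(-2807/312) = 2807/2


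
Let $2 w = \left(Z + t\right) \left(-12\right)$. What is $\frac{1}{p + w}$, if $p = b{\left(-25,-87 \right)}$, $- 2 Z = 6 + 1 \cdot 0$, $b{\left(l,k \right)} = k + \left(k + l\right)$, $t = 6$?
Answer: $- \frac{1}{217} \approx -0.0046083$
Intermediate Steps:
$b{\left(l,k \right)} = l + 2 k$
$Z = -3$ ($Z = - \frac{6 + 1 \cdot 0}{2} = - \frac{6 + 0}{2} = \left(- \frac{1}{2}\right) 6 = -3$)
$p = -199$ ($p = -25 + 2 \left(-87\right) = -25 - 174 = -199$)
$w = -18$ ($w = \frac{\left(-3 + 6\right) \left(-12\right)}{2} = \frac{3 \left(-12\right)}{2} = \frac{1}{2} \left(-36\right) = -18$)
$\frac{1}{p + w} = \frac{1}{-199 - 18} = \frac{1}{-217} = - \frac{1}{217}$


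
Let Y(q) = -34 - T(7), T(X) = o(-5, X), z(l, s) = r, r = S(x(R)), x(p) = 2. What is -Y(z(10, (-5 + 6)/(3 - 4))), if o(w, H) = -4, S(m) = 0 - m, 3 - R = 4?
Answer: 30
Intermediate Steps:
R = -1 (R = 3 - 1*4 = 3 - 4 = -1)
S(m) = -m
r = -2 (r = -1*2 = -2)
z(l, s) = -2
T(X) = -4
Y(q) = -30 (Y(q) = -34 - 1*(-4) = -34 + 4 = -30)
-Y(z(10, (-5 + 6)/(3 - 4))) = -1*(-30) = 30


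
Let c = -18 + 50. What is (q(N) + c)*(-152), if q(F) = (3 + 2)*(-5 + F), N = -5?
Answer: 2736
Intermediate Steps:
q(F) = -25 + 5*F (q(F) = 5*(-5 + F) = -25 + 5*F)
c = 32
(q(N) + c)*(-152) = ((-25 + 5*(-5)) + 32)*(-152) = ((-25 - 25) + 32)*(-152) = (-50 + 32)*(-152) = -18*(-152) = 2736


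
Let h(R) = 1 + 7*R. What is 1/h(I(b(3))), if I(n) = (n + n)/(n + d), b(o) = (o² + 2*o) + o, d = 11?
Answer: 29/281 ≈ 0.10320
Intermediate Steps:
b(o) = o² + 3*o
I(n) = 2*n/(11 + n) (I(n) = (n + n)/(n + 11) = (2*n)/(11 + n) = 2*n/(11 + n))
1/h(I(b(3))) = 1/(1 + 7*(2*(3*(3 + 3))/(11 + 3*(3 + 3)))) = 1/(1 + 7*(2*(3*6)/(11 + 3*6))) = 1/(1 + 7*(2*18/(11 + 18))) = 1/(1 + 7*(2*18/29)) = 1/(1 + 7*(2*18*(1/29))) = 1/(1 + 7*(36/29)) = 1/(1 + 252/29) = 1/(281/29) = 29/281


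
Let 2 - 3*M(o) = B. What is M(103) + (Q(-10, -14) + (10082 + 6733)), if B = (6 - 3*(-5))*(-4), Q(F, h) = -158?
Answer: 50057/3 ≈ 16686.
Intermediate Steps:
B = -84 (B = (6 + 15)*(-4) = 21*(-4) = -84)
M(o) = 86/3 (M(o) = ⅔ - ⅓*(-84) = ⅔ + 28 = 86/3)
M(103) + (Q(-10, -14) + (10082 + 6733)) = 86/3 + (-158 + (10082 + 6733)) = 86/3 + (-158 + 16815) = 86/3 + 16657 = 50057/3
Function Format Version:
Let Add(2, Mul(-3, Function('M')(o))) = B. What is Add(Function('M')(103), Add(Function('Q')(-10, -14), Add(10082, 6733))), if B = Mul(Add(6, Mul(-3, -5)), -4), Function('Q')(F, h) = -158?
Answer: Rational(50057, 3) ≈ 16686.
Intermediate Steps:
B = -84 (B = Mul(Add(6, 15), -4) = Mul(21, -4) = -84)
Function('M')(o) = Rational(86, 3) (Function('M')(o) = Add(Rational(2, 3), Mul(Rational(-1, 3), -84)) = Add(Rational(2, 3), 28) = Rational(86, 3))
Add(Function('M')(103), Add(Function('Q')(-10, -14), Add(10082, 6733))) = Add(Rational(86, 3), Add(-158, Add(10082, 6733))) = Add(Rational(86, 3), Add(-158, 16815)) = Add(Rational(86, 3), 16657) = Rational(50057, 3)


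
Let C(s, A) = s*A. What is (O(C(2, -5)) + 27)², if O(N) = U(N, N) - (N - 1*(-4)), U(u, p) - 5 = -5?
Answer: 1089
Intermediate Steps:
U(u, p) = 0 (U(u, p) = 5 - 5 = 0)
C(s, A) = A*s
O(N) = -4 - N (O(N) = 0 - (N - 1*(-4)) = 0 - (N + 4) = 0 - (4 + N) = 0 + (-4 - N) = -4 - N)
(O(C(2, -5)) + 27)² = ((-4 - (-5)*2) + 27)² = ((-4 - 1*(-10)) + 27)² = ((-4 + 10) + 27)² = (6 + 27)² = 33² = 1089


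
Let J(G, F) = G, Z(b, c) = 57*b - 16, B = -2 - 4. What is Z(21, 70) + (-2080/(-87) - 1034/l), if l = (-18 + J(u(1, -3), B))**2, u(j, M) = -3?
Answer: 15379583/12789 ≈ 1202.6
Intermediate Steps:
B = -6
Z(b, c) = -16 + 57*b
l = 441 (l = (-18 - 3)**2 = (-21)**2 = 441)
Z(21, 70) + (-2080/(-87) - 1034/l) = (-16 + 57*21) + (-2080/(-87) - 1034/441) = (-16 + 1197) + (-2080*(-1/87) - 1034*1/441) = 1181 + (2080/87 - 1034/441) = 1181 + 275774/12789 = 15379583/12789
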